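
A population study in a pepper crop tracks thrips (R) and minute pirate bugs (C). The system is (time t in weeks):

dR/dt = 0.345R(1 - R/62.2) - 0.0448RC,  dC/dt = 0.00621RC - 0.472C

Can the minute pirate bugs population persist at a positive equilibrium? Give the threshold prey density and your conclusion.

Threshold R = 76; K < 76, so no, the predator goes extinct.

The predator equation gives dC/dt > 0 only when R > 0.472/0.00621 = 76.
Without the predator, R → K = 62.2. Since 62.2 < 76, the predator cannot invade.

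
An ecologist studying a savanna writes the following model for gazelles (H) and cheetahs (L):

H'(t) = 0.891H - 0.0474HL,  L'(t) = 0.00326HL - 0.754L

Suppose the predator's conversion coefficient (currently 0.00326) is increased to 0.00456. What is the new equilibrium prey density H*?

At the interior fixed point, setting dL/dt = 0 with L > 0 fixes H* = (predator death rate)/(HL coefficient) — independent of the other coefficients.
With the change, H* = 0.754/0.00456 = 165; it falls from 231.

H* ≈ 165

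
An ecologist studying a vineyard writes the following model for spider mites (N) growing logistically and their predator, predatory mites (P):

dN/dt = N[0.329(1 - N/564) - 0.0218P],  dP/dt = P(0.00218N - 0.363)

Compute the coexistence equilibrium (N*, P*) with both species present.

N* ≈ 167, P* ≈ 10.6

From dP/dt = 0 with P > 0: 0.00218N* = 0.363, so N* = 167.
Substitute into dN/dt = 0: 0.329(1 - 167/564) = 0.0218P*.
The bracket is 0.705, giving P* = 0.232/0.0218 = 10.6.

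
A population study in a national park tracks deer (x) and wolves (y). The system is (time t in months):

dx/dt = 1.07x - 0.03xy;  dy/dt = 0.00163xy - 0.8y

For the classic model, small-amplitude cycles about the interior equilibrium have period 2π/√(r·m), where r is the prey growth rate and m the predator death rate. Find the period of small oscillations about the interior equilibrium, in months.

T ≈ 6.79 months

Here r = 1.07 and m = 0.8, so r·m = 0.856.
ω = √0.856 = 0.925 per month, hence T = 2π/ω ≈ 6.79 months.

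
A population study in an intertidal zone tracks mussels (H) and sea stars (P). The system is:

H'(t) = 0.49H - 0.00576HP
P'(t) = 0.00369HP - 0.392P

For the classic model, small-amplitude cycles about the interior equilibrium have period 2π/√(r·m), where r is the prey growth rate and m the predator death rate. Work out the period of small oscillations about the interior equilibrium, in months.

Here r = 0.49 and m = 0.392, so r·m = 0.192.
ω = √0.192 = 0.438 per month, hence T = 2π/ω ≈ 14.3 months.

T ≈ 14.3 months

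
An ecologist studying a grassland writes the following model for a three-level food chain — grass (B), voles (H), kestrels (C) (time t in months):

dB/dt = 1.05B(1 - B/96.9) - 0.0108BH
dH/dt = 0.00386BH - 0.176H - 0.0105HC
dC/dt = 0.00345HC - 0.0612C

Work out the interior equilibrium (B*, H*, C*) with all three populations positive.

B* ≈ 79.2, H* ≈ 17.7, C* ≈ 12.4

From dC/dt = 0: 0.00345H* = 0.0612, so H* = 17.7.
From dB/dt = 0: 1.05(1 - B*/96.9) = 0.0108·17.7, giving B* = 96.9·(1 - 0.182) = 79.2.
From dH/dt = 0: 0.00386·79.2 - 0.176 = 0.0105C*, so C* = 0.13/0.0105 = 12.4.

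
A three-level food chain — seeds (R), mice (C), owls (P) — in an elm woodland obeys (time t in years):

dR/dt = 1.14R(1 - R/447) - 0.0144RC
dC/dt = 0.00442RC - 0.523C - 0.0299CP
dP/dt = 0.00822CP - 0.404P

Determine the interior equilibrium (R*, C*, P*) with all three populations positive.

From dP/dt = 0: 0.00822C* = 0.404, so C* = 49.1.
From dR/dt = 0: 1.14(1 - R*/447) = 0.0144·49.1, giving R* = 447·(1 - 0.621) = 169.
From dC/dt = 0: 0.00442·169 - 0.523 = 0.0299P*, so P* = 0.226/0.0299 = 7.56.

R* ≈ 169, C* ≈ 49.1, P* ≈ 7.56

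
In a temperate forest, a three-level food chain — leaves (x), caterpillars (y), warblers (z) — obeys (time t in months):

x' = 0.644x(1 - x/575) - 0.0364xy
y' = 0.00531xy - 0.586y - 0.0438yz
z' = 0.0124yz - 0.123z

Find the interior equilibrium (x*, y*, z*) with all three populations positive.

From dz/dt = 0: 0.0124y* = 0.123, so y* = 9.92.
From dx/dt = 0: 0.644(1 - x*/575) = 0.0364·9.92, giving x* = 575·(1 - 0.561) = 253.
From dy/dt = 0: 0.00531·253 - 0.586 = 0.0438z*, so z* = 0.755/0.0438 = 17.2.

x* ≈ 253, y* ≈ 9.92, z* ≈ 17.2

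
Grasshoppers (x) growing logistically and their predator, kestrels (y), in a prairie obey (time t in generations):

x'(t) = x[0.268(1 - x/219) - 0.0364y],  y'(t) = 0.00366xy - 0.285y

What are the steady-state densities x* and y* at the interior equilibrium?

x* ≈ 77.9, y* ≈ 4.74

From dy/dt = 0 with y > 0: 0.00366x* = 0.285, so x* = 77.9.
Substitute into dx/dt = 0: 0.268(1 - 77.9/219) = 0.0364y*.
The bracket is 0.644, giving y* = 0.173/0.0364 = 4.74.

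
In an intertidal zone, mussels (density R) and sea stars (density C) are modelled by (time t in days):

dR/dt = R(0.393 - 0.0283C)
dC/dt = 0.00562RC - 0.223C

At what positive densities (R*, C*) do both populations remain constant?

R* ≈ 39.7, C* ≈ 13.9

Set dC/dt = 0 with C > 0: 0.00562R - 0.223 = 0, so R* = 0.223/0.00562 = 39.7.
Set dR/dt = 0 with R > 0: 0.393 - 0.0283C = 0, so C* = 0.393/0.0283 = 13.9.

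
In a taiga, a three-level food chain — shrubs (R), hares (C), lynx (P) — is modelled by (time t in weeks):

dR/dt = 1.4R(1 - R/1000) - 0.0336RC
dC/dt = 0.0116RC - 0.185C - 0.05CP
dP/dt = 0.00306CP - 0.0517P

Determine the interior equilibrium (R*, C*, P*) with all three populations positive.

From dP/dt = 0: 0.00306C* = 0.0517, so C* = 16.9.
From dR/dt = 0: 1.4(1 - R*/1000) = 0.0336·16.9, giving R* = 1000·(1 - 0.405) = 595.
From dC/dt = 0: 0.0116·595 - 0.185 = 0.05P*, so P* = 6.71/0.05 = 134.

R* ≈ 595, C* ≈ 16.9, P* ≈ 134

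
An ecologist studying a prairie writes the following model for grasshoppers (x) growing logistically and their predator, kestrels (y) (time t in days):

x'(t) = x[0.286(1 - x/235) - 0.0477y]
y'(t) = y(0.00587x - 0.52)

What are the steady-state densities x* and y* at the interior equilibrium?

From dy/dt = 0 with y > 0: 0.00587x* = 0.52, so x* = 88.6.
Substitute into dx/dt = 0: 0.286(1 - 88.6/235) = 0.0477y*.
The bracket is 0.623, giving y* = 0.178/0.0477 = 3.74.

x* ≈ 88.6, y* ≈ 3.74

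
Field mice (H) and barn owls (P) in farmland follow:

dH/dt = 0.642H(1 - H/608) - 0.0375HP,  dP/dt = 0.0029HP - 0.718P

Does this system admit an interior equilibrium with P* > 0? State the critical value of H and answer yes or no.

Threshold H = 248; K > 248, so yes, the predator persists.

The predator equation gives dP/dt > 0 only when H > 0.718/0.0029 = 248.
Without the predator, H → K = 608. Since 608 > 248, the predator can invade and persist.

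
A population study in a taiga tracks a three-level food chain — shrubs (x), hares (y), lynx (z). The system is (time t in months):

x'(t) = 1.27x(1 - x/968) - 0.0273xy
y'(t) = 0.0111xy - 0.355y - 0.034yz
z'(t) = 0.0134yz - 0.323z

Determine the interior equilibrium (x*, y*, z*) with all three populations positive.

From dz/dt = 0: 0.0134y* = 0.323, so y* = 24.1.
From dx/dt = 0: 1.27(1 - x*/968) = 0.0273·24.1, giving x* = 968·(1 - 0.518) = 466.
From dy/dt = 0: 0.0111·466 - 0.355 = 0.034z*, so z* = 4.82/0.034 = 142.

x* ≈ 466, y* ≈ 24.1, z* ≈ 142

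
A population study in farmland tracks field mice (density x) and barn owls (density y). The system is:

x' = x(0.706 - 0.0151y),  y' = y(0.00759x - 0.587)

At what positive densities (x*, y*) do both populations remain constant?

Set dy/dt = 0 with y > 0: 0.00759x - 0.587 = 0, so x* = 0.587/0.00759 = 77.3.
Set dx/dt = 0 with x > 0: 0.706 - 0.0151y = 0, so y* = 0.706/0.0151 = 46.8.

x* ≈ 77.3, y* ≈ 46.8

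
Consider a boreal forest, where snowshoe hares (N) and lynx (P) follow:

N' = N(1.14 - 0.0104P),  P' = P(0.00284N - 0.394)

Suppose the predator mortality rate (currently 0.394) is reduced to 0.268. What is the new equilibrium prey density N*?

N* ≈ 94.4

At the interior fixed point, setting dP/dt = 0 with P > 0 fixes N* = (predator death rate)/(NP coefficient) — independent of the other coefficients.
With the change, N* = 0.268/0.00284 = 94.4; it falls from 139.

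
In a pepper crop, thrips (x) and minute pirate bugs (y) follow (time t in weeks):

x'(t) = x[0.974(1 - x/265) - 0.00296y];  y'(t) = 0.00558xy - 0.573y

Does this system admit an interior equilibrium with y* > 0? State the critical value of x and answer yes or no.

The predator equation gives dy/dt > 0 only when x > 0.573/0.00558 = 103.
Without the predator, x → K = 265. Since 265 > 103, the predator can invade and persist.

Threshold x = 103; K > 103, so yes, the predator persists.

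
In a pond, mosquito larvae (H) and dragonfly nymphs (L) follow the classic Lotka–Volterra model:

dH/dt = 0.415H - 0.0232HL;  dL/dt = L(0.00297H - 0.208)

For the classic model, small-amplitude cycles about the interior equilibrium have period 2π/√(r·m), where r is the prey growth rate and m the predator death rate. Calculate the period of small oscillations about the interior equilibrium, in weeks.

Here r = 0.415 and m = 0.208, so r·m = 0.0863.
ω = √0.0863 = 0.294 per week, hence T = 2π/ω ≈ 21.4 weeks.

T ≈ 21.4 weeks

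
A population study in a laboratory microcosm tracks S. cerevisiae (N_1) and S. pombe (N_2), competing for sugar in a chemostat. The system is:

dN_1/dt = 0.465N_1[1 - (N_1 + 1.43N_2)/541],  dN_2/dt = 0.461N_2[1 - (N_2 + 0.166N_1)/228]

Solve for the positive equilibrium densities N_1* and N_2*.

N_1* ≈ 282, N_2* ≈ 181

Setting both brackets to zero gives the nullclines N_1 + 1.43N_2 = 541 and 0.166N_1 + N_2 = 228.
Substituting N_2 = 228 - 0.166N_1 into the first: N_1(1 - 1.43·0.166) = 541 - 1.43·228.
So N_1* = 215/0.763 = 282, and then N_2* = 228 - 0.166·282 = 181.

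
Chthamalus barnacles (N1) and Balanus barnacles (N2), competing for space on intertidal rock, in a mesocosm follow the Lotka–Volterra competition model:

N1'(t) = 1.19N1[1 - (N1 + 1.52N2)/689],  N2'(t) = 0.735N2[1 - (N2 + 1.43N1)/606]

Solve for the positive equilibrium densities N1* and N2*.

Setting both brackets to zero gives the nullclines N1 + 1.52N2 = 689 and 1.43N1 + N2 = 606.
Substituting N2 = 606 - 1.43N1 into the first: N1(1 - 1.52·1.43) = 689 - 1.52·606.
So N1* = -232/-1.17 = 198, and then N2* = 606 - 1.43·198 = 323.

N1* ≈ 198, N2* ≈ 323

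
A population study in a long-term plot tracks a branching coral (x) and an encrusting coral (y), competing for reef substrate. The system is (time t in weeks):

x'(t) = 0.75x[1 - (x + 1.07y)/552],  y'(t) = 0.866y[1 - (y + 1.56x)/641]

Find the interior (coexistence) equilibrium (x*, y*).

x* ≈ 200, y* ≈ 329

Setting both brackets to zero gives the nullclines x + 1.07y = 552 and 1.56x + y = 641.
Substituting y = 641 - 1.56x into the first: x(1 - 1.07·1.56) = 552 - 1.07·641.
So x* = -134/-0.669 = 200, and then y* = 641 - 1.56·200 = 329.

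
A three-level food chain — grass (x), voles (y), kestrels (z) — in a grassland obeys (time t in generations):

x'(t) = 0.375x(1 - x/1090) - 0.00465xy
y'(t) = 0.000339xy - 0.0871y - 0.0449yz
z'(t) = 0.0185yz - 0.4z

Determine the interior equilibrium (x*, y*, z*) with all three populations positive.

x* ≈ 798, y* ≈ 21.6, z* ≈ 4.08

From dz/dt = 0: 0.0185y* = 0.4, so y* = 21.6.
From dx/dt = 0: 0.375(1 - x*/1090) = 0.00465·21.6, giving x* = 1090·(1 - 0.268) = 798.
From dy/dt = 0: 0.000339·798 - 0.0871 = 0.0449z*, so z* = 0.183/0.0449 = 4.08.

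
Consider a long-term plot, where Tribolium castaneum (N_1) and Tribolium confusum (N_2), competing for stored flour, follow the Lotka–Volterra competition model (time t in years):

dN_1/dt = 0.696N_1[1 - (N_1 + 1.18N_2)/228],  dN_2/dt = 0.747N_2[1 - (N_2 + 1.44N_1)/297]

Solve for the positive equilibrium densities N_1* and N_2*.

Setting both brackets to zero gives the nullclines N_1 + 1.18N_2 = 228 and 1.44N_1 + N_2 = 297.
Substituting N_2 = 297 - 1.44N_1 into the first: N_1(1 - 1.18·1.44) = 228 - 1.18·297.
So N_1* = -122/-0.699 = 175, and then N_2* = 297 - 1.44·175 = 44.8.

N_1* ≈ 175, N_2* ≈ 44.8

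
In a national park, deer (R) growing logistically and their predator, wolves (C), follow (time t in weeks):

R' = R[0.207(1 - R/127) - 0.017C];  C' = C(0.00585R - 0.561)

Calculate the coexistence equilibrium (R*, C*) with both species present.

R* ≈ 95.9, C* ≈ 2.98

From dC/dt = 0 with C > 0: 0.00585R* = 0.561, so R* = 95.9.
Substitute into dR/dt = 0: 0.207(1 - 95.9/127) = 0.017C*.
The bracket is 0.245, giving C* = 0.0507/0.017 = 2.98.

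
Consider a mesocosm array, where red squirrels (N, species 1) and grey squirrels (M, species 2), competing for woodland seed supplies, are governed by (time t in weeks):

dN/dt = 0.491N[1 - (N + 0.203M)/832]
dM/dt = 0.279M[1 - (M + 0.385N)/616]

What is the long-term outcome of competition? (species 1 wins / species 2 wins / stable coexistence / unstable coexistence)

Compare the nullcline intercepts: K1/α12 = 832/0.203 = 4100 > K2 = 616; K2/α21 = 616/0.385 = 1600 > K1 = 832.
Since both inequalities hold, each species can invade when rare, so the interior equilibrium is stable.

stable coexistence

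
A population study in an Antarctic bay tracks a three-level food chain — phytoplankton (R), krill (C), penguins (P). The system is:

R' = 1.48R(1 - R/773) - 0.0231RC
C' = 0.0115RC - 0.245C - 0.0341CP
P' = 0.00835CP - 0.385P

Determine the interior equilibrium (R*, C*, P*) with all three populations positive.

R* ≈ 217, C* ≈ 46.1, P* ≈ 65.9

From dP/dt = 0: 0.00835C* = 0.385, so C* = 46.1.
From dR/dt = 0: 1.48(1 - R*/773) = 0.0231·46.1, giving R* = 773·(1 - 0.72) = 217.
From dC/dt = 0: 0.0115·217 - 0.245 = 0.0341P*, so P* = 2.25/0.0341 = 65.9.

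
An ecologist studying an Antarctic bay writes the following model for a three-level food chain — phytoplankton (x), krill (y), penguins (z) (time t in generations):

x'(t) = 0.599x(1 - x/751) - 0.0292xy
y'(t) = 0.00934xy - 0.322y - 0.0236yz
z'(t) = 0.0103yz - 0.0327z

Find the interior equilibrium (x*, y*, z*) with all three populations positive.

x* ≈ 635, y* ≈ 3.17, z* ≈ 238

From dz/dt = 0: 0.0103y* = 0.0327, so y* = 3.17.
From dx/dt = 0: 0.599(1 - x*/751) = 0.0292·3.17, giving x* = 751·(1 - 0.155) = 635.
From dy/dt = 0: 0.00934·635 - 0.322 = 0.0236z*, so z* = 5.61/0.0236 = 238.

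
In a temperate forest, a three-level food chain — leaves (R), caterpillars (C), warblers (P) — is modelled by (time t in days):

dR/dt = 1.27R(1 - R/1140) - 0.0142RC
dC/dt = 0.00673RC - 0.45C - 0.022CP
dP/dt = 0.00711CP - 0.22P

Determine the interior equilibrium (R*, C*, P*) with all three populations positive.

R* ≈ 746, C* ≈ 30.9, P* ≈ 208

From dP/dt = 0: 0.00711C* = 0.22, so C* = 30.9.
From dR/dt = 0: 1.27(1 - R*/1140) = 0.0142·30.9, giving R* = 1140·(1 - 0.346) = 746.
From dC/dt = 0: 0.00673·746 - 0.45 = 0.022P*, so P* = 4.57/0.022 = 208.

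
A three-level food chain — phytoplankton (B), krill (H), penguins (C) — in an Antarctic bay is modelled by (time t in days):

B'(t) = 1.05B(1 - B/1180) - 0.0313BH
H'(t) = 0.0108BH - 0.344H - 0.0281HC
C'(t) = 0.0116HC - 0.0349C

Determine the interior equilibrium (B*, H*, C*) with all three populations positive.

From dC/dt = 0: 0.0116H* = 0.0349, so H* = 3.01.
From dB/dt = 0: 1.05(1 - B*/1180) = 0.0313·3.01, giving B* = 1180·(1 - 0.0897) = 1070.
From dH/dt = 0: 0.0108·1070 - 0.344 = 0.0281C*, so C* = 11.3/0.0281 = 401.

B* ≈ 1070, H* ≈ 3.01, C* ≈ 401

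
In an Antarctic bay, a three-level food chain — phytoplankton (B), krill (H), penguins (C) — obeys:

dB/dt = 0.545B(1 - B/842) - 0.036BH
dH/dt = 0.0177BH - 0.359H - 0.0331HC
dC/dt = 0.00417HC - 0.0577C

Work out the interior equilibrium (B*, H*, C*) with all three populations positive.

From dC/dt = 0: 0.00417H* = 0.0577, so H* = 13.8.
From dB/dt = 0: 0.545(1 - B*/842) = 0.036·13.8, giving B* = 842·(1 - 0.914) = 72.4.
From dH/dt = 0: 0.0177·72.4 - 0.359 = 0.0331C*, so C* = 0.923/0.0331 = 27.9.

B* ≈ 72.4, H* ≈ 13.8, C* ≈ 27.9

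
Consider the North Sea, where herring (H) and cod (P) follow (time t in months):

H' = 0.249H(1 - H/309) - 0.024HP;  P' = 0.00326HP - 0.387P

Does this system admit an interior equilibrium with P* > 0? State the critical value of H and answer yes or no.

Threshold H = 119; K > 119, so yes, the predator persists.

The predator equation gives dP/dt > 0 only when H > 0.387/0.00326 = 119.
Without the predator, H → K = 309. Since 309 > 119, the predator can invade and persist.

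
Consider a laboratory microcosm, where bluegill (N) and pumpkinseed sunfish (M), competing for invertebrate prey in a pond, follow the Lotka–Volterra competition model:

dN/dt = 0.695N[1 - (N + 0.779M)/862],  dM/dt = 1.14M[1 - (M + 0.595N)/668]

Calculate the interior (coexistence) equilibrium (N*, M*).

Setting both brackets to zero gives the nullclines N + 0.779M = 862 and 0.595N + M = 668.
Substituting M = 668 - 0.595N into the first: N(1 - 0.779·0.595) = 862 - 0.779·668.
So N* = 342/0.536 = 637, and then M* = 668 - 0.595·637 = 289.

N* ≈ 637, M* ≈ 289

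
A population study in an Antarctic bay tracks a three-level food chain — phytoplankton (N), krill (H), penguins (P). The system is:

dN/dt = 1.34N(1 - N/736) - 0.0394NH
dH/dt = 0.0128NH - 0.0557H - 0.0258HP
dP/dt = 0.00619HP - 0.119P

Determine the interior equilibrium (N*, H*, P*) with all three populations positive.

From dP/dt = 0: 0.00619H* = 0.119, so H* = 19.2.
From dN/dt = 0: 1.34(1 - N*/736) = 0.0394·19.2, giving N* = 736·(1 - 0.565) = 320.
From dH/dt = 0: 0.0128·320 - 0.0557 = 0.0258P*, so P* = 4.04/0.0258 = 157.

N* ≈ 320, H* ≈ 19.2, P* ≈ 157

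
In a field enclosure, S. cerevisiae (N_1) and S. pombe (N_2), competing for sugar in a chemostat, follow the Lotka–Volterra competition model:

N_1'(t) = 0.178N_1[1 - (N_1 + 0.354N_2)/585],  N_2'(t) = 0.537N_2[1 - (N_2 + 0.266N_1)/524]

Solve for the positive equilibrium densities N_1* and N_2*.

Setting both brackets to zero gives the nullclines N_1 + 0.354N_2 = 585 and 0.266N_1 + N_2 = 524.
Substituting N_2 = 524 - 0.266N_1 into the first: N_1(1 - 0.354·0.266) = 585 - 0.354·524.
So N_1* = 400/0.906 = 441, and then N_2* = 524 - 0.266·441 = 407.

N_1* ≈ 441, N_2* ≈ 407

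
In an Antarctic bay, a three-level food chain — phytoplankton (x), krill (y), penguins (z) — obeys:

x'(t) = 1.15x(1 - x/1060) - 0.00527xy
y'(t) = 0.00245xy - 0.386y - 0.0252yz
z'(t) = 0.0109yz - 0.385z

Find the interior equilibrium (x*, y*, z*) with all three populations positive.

x* ≈ 888, y* ≈ 35.3, z* ≈ 71.1

From dz/dt = 0: 0.0109y* = 0.385, so y* = 35.3.
From dx/dt = 0: 1.15(1 - x*/1060) = 0.00527·35.3, giving x* = 1060·(1 - 0.162) = 888.
From dy/dt = 0: 0.00245·888 - 0.386 = 0.0252z*, so z* = 1.79/0.0252 = 71.1.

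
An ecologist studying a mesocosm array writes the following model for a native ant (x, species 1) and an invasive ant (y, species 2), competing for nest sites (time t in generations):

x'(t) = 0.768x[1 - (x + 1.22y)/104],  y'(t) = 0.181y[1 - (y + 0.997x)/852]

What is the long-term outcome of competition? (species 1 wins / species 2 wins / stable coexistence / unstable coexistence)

species 2 excludes species 1

Compare the nullcline intercepts: K1/α12 = 104/1.22 = 85.2 < K2 = 852; K2/α21 = 852/0.997 = 855 > K1 = 104.
Since the inequalities point opposite ways, species 2 can invade but species 1 cannot.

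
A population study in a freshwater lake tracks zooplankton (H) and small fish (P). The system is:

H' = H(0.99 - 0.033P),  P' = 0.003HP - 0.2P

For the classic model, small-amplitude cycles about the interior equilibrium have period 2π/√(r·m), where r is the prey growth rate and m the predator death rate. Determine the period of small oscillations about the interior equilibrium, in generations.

Here r = 0.99 and m = 0.2, so r·m = 0.198.
ω = √0.198 = 0.445 per generation, hence T = 2π/ω ≈ 14.1 generations.

T ≈ 14.1 generations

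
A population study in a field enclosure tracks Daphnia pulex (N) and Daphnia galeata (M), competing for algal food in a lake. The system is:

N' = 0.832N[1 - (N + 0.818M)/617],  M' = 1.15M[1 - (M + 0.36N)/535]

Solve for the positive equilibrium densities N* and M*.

Setting both brackets to zero gives the nullclines N + 0.818M = 617 and 0.36N + M = 535.
Substituting M = 535 - 0.36N into the first: N(1 - 0.818·0.36) = 617 - 0.818·535.
So N* = 179/0.706 = 254, and then M* = 535 - 0.36·254 = 443.

N* ≈ 254, M* ≈ 443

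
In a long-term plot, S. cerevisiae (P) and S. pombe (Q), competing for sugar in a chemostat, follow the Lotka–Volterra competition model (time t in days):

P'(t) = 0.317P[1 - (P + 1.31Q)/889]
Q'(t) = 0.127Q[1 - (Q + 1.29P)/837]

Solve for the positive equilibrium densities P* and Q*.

Setting both brackets to zero gives the nullclines P + 1.31Q = 889 and 1.29P + Q = 837.
Substituting Q = 837 - 1.29P into the first: P(1 - 1.31·1.29) = 889 - 1.31·837.
So P* = -207/-0.69 = 301, and then Q* = 837 - 1.29·301 = 449.

P* ≈ 301, Q* ≈ 449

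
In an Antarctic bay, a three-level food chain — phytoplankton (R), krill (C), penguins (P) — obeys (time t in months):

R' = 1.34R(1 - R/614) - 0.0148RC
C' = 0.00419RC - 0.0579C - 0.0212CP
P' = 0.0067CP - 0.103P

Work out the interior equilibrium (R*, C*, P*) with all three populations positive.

R* ≈ 510, C* ≈ 15.4, P* ≈ 98

From dP/dt = 0: 0.0067C* = 0.103, so C* = 15.4.
From dR/dt = 0: 1.34(1 - R*/614) = 0.0148·15.4, giving R* = 614·(1 - 0.17) = 510.
From dC/dt = 0: 0.00419·510 - 0.0579 = 0.0212P*, so P* = 2.08/0.0212 = 98.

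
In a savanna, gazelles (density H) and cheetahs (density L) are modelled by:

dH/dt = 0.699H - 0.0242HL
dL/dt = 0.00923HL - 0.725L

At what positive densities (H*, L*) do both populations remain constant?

Set dL/dt = 0 with L > 0: 0.00923H - 0.725 = 0, so H* = 0.725/0.00923 = 78.5.
Set dH/dt = 0 with H > 0: 0.699 - 0.0242L = 0, so L* = 0.699/0.0242 = 28.9.

H* ≈ 78.5, L* ≈ 28.9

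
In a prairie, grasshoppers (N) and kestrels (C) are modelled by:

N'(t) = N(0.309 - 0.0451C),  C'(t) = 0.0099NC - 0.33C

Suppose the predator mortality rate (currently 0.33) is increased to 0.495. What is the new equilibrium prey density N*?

N* ≈ 50

At the interior fixed point, setting dC/dt = 0 with C > 0 fixes N* = (predator death rate)/(NC coefficient) — independent of the other coefficients.
With the change, N* = 0.495/0.0099 = 50; it rises from 33.3.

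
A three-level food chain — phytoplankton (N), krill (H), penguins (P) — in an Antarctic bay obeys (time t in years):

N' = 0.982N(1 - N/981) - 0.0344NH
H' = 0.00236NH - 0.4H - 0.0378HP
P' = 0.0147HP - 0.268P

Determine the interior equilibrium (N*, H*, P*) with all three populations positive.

N* ≈ 354, H* ≈ 18.2, P* ≈ 11.5

From dP/dt = 0: 0.0147H* = 0.268, so H* = 18.2.
From dN/dt = 0: 0.982(1 - N*/981) = 0.0344·18.2, giving N* = 981·(1 - 0.639) = 354.
From dH/dt = 0: 0.00236·354 - 0.4 = 0.0378P*, so P* = 0.437/0.0378 = 11.5.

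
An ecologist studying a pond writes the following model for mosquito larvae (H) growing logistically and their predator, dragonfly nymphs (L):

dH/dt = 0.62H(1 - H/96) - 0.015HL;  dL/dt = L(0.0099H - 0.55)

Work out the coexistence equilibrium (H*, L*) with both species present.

From dL/dt = 0 with L > 0: 0.0099H* = 0.55, so H* = 55.6.
Substitute into dH/dt = 0: 0.62(1 - 55.6/96) = 0.015L*.
The bracket is 0.421, giving L* = 0.261/0.015 = 17.4.

H* ≈ 55.6, L* ≈ 17.4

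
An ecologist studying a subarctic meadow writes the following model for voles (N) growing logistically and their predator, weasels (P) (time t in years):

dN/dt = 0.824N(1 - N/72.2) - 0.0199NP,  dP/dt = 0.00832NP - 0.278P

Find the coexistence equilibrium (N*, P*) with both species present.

From dP/dt = 0 with P > 0: 0.00832N* = 0.278, so N* = 33.4.
Substitute into dN/dt = 0: 0.824(1 - 33.4/72.2) = 0.0199P*.
The bracket is 0.537, giving P* = 0.443/0.0199 = 22.2.

N* ≈ 33.4, P* ≈ 22.2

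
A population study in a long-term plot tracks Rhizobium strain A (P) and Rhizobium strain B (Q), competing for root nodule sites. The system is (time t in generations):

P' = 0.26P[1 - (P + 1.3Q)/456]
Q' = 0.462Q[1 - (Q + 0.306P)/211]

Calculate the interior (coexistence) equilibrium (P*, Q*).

Setting both brackets to zero gives the nullclines P + 1.3Q = 456 and 0.306P + Q = 211.
Substituting Q = 211 - 0.306P into the first: P(1 - 1.3·0.306) = 456 - 1.3·211.
So P* = 182/0.602 = 302, and then Q* = 211 - 0.306·302 = 119.

P* ≈ 302, Q* ≈ 119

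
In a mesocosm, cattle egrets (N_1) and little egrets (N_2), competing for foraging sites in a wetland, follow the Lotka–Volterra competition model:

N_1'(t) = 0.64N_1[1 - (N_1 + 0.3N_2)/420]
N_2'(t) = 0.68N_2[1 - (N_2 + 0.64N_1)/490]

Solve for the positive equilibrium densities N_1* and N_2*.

Setting both brackets to zero gives the nullclines N_1 + 0.3N_2 = 420 and 0.64N_1 + N_2 = 490.
Substituting N_2 = 490 - 0.64N_1 into the first: N_1(1 - 0.3·0.64) = 420 - 0.3·490.
So N_1* = 273/0.808 = 338, and then N_2* = 490 - 0.64·338 = 274.

N_1* ≈ 338, N_2* ≈ 274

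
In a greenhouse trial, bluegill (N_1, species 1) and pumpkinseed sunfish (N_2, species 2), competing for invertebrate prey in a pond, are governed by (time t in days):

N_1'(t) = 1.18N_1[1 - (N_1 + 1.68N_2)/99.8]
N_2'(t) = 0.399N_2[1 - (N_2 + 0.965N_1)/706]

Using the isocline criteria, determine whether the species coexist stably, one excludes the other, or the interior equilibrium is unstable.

species 2 excludes species 1

Compare the nullcline intercepts: K1/α12 = 99.8/1.68 = 59.4 < K2 = 706; K2/α21 = 706/0.965 = 732 > K1 = 99.8.
Since the inequalities point opposite ways, species 2 can invade but species 1 cannot.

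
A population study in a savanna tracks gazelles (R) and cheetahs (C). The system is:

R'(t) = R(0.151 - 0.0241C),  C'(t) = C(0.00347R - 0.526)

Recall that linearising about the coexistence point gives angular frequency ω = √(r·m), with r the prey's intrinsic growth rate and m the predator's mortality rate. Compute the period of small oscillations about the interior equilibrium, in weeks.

T ≈ 22.3 weeks

Here r = 0.151 and m = 0.526, so r·m = 0.0794.
ω = √0.0794 = 0.282 per week, hence T = 2π/ω ≈ 22.3 weeks.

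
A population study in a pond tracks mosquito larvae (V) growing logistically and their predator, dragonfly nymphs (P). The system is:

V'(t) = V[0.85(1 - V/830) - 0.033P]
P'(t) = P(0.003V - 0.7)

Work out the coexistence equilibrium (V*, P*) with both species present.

From dP/dt = 0 with P > 0: 0.003V* = 0.7, so V* = 233.
Substitute into dV/dt = 0: 0.85(1 - 233/830) = 0.033P*.
The bracket is 0.719, giving P* = 0.611/0.033 = 18.5.

V* ≈ 233, P* ≈ 18.5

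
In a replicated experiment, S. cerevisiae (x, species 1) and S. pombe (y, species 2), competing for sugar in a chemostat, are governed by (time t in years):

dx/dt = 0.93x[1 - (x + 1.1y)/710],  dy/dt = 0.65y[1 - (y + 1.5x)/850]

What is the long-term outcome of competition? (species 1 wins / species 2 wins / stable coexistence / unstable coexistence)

Compare the nullcline intercepts: K1/α12 = 710/1.1 = 645 < K2 = 850; K2/α21 = 850/1.5 = 567 < K1 = 710.
Since both are reversed, neither can invade when rare; the interior point is a saddle.

unstable coexistence (outcome depends on initial conditions)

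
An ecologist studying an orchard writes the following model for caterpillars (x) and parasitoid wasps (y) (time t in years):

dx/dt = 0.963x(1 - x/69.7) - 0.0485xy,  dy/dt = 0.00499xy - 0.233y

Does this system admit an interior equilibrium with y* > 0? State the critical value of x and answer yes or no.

Threshold x = 46.7; K > 46.7, so yes, the predator persists.

The predator equation gives dy/dt > 0 only when x > 0.233/0.00499 = 46.7.
Without the predator, x → K = 69.7. Since 69.7 > 46.7, the predator can invade and persist.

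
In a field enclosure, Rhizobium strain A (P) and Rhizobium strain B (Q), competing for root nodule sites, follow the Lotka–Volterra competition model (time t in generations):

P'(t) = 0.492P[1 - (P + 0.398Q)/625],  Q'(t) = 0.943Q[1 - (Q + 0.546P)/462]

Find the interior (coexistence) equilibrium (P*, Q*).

Setting both brackets to zero gives the nullclines P + 0.398Q = 625 and 0.546P + Q = 462.
Substituting Q = 462 - 0.546P into the first: P(1 - 0.398·0.546) = 625 - 0.398·462.
So P* = 441/0.783 = 564, and then Q* = 462 - 0.546·564 = 154.

P* ≈ 564, Q* ≈ 154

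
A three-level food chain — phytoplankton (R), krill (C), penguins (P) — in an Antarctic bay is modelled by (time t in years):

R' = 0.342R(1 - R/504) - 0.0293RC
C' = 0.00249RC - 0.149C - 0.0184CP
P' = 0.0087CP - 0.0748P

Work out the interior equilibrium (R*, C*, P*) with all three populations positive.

From dP/dt = 0: 0.0087C* = 0.0748, so C* = 8.6.
From dR/dt = 0: 0.342(1 - R*/504) = 0.0293·8.6, giving R* = 504·(1 - 0.737) = 133.
From dC/dt = 0: 0.00249·133 - 0.149 = 0.0184P*, so P* = 0.182/0.0184 = 9.87.

R* ≈ 133, C* ≈ 8.6, P* ≈ 9.87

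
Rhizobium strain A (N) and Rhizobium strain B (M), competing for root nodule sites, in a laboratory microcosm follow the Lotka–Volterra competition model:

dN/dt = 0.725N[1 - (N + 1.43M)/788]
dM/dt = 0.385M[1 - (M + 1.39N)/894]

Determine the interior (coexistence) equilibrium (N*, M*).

N* ≈ 497, M* ≈ 204

Setting both brackets to zero gives the nullclines N + 1.43M = 788 and 1.39N + M = 894.
Substituting M = 894 - 1.39N into the first: N(1 - 1.43·1.39) = 788 - 1.43·894.
So N* = -490/-0.988 = 497, and then M* = 894 - 1.39·497 = 204.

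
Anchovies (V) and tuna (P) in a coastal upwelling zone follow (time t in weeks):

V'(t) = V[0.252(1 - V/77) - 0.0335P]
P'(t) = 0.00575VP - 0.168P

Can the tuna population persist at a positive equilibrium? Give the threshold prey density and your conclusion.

The predator equation gives dP/dt > 0 only when V > 0.168/0.00575 = 29.2.
Without the predator, V → K = 77. Since 77 > 29.2, the predator can invade and persist.

Threshold V = 29.2; K > 29.2, so yes, the predator persists.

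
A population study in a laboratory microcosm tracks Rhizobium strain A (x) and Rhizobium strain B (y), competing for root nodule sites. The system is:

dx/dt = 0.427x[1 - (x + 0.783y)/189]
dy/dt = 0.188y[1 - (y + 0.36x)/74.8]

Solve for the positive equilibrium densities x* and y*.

Setting both brackets to zero gives the nullclines x + 0.783y = 189 and 0.36x + y = 74.8.
Substituting y = 74.8 - 0.36x into the first: x(1 - 0.783·0.36) = 189 - 0.783·74.8.
So x* = 130/0.718 = 182, and then y* = 74.8 - 0.36·182 = 9.41.

x* ≈ 182, y* ≈ 9.41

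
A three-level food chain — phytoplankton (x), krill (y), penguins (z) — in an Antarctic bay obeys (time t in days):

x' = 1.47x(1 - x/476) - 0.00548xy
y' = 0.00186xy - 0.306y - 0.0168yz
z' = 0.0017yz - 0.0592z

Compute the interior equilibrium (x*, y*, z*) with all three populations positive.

From dz/dt = 0: 0.0017y* = 0.0592, so y* = 34.8.
From dx/dt = 0: 1.47(1 - x*/476) = 0.00548·34.8, giving x* = 476·(1 - 0.13) = 414.
From dy/dt = 0: 0.00186·414 - 0.306 = 0.0168z*, so z* = 0.464/0.0168 = 27.6.

x* ≈ 414, y* ≈ 34.8, z* ≈ 27.6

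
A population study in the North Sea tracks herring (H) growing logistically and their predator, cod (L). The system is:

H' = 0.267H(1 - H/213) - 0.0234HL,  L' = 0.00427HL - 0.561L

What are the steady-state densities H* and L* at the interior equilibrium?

H* ≈ 131, L* ≈ 4.37

From dL/dt = 0 with L > 0: 0.00427H* = 0.561, so H* = 131.
Substitute into dH/dt = 0: 0.267(1 - 131/213) = 0.0234L*.
The bracket is 0.383, giving L* = 0.102/0.0234 = 4.37.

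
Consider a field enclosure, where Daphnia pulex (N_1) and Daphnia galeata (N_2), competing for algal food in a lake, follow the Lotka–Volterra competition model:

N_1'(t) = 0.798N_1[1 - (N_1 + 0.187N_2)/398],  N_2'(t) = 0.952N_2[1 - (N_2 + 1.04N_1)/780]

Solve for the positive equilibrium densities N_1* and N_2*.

N_1* ≈ 313, N_2* ≈ 454

Setting both brackets to zero gives the nullclines N_1 + 0.187N_2 = 398 and 1.04N_1 + N_2 = 780.
Substituting N_2 = 780 - 1.04N_1 into the first: N_1(1 - 0.187·1.04) = 398 - 0.187·780.
So N_1* = 252/0.806 = 313, and then N_2* = 780 - 1.04·313 = 454.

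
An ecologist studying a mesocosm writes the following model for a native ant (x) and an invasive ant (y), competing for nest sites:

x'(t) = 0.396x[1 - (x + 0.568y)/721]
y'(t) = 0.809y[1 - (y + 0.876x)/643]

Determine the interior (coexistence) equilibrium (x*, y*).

x* ≈ 708, y* ≈ 22.7

Setting both brackets to zero gives the nullclines x + 0.568y = 721 and 0.876x + y = 643.
Substituting y = 643 - 0.876x into the first: x(1 - 0.568·0.876) = 721 - 0.568·643.
So x* = 356/0.502 = 708, and then y* = 643 - 0.876·708 = 22.7.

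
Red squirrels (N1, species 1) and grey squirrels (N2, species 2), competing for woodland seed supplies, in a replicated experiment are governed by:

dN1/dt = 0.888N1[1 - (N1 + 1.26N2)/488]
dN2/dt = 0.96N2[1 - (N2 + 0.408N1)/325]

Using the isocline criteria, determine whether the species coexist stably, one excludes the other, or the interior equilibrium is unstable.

Compare the nullcline intercepts: K1/α12 = 488/1.26 = 387 > K2 = 325; K2/α21 = 325/0.408 = 797 > K1 = 488.
Since both inequalities hold, each species can invade when rare, so the interior equilibrium is stable.

stable coexistence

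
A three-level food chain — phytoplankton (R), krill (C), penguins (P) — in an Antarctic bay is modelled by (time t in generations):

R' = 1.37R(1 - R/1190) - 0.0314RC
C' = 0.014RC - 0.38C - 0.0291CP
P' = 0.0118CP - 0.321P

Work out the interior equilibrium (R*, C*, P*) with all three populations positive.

R* ≈ 448, C* ≈ 27.2, P* ≈ 202

From dP/dt = 0: 0.0118C* = 0.321, so C* = 27.2.
From dR/dt = 0: 1.37(1 - R*/1190) = 0.0314·27.2, giving R* = 1190·(1 - 0.623) = 448.
From dC/dt = 0: 0.014·448 - 0.38 = 0.0291P*, so P* = 5.89/0.0291 = 202.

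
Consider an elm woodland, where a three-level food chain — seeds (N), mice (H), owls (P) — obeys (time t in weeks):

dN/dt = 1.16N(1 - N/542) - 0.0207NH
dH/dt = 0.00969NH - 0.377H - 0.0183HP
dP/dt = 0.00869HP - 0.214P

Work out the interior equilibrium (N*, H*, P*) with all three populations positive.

N* ≈ 304, H* ≈ 24.6, P* ≈ 140

From dP/dt = 0: 0.00869H* = 0.214, so H* = 24.6.
From dN/dt = 0: 1.16(1 - N*/542) = 0.0207·24.6, giving N* = 542·(1 - 0.439) = 304.
From dH/dt = 0: 0.00969·304 - 0.377 = 0.0183P*, so P* = 2.57/0.0183 = 140.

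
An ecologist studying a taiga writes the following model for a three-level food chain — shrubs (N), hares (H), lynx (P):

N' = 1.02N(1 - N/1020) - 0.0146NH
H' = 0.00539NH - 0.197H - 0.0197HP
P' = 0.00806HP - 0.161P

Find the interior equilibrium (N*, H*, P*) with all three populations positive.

From dP/dt = 0: 0.00806H* = 0.161, so H* = 20.
From dN/dt = 0: 1.02(1 - N*/1020) = 0.0146·20, giving N* = 1020·(1 - 0.286) = 728.
From dH/dt = 0: 0.00539·728 - 0.197 = 0.0197P*, so P* = 3.73/0.0197 = 189.

N* ≈ 728, H* ≈ 20, P* ≈ 189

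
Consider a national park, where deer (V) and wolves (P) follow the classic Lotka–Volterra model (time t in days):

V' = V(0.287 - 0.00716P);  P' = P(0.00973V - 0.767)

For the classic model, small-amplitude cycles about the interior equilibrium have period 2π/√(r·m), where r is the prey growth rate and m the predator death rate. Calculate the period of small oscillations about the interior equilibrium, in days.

T ≈ 13.4 days

Here r = 0.287 and m = 0.767, so r·m = 0.22.
ω = √0.22 = 0.469 per day, hence T = 2π/ω ≈ 13.4 days.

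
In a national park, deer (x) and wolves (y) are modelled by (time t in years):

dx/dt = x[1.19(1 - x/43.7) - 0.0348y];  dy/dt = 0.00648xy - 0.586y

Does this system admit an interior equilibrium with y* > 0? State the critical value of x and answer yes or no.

The predator equation gives dy/dt > 0 only when x > 0.586/0.00648 = 90.4.
Without the predator, x → K = 43.7. Since 43.7 < 90.4, the predator cannot invade.

Threshold x = 90.4; K < 90.4, so no, the predator goes extinct.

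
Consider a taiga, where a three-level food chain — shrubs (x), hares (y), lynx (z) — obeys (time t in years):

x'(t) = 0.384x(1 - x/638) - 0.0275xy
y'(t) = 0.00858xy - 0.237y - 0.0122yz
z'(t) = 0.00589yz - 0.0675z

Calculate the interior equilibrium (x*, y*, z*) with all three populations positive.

x* ≈ 114, y* ≈ 11.5, z* ≈ 61

From dz/dt = 0: 0.00589y* = 0.0675, so y* = 11.5.
From dx/dt = 0: 0.384(1 - x*/638) = 0.0275·11.5, giving x* = 638·(1 - 0.821) = 114.
From dy/dt = 0: 0.00858·114 - 0.237 = 0.0122z*, so z* = 0.744/0.0122 = 61.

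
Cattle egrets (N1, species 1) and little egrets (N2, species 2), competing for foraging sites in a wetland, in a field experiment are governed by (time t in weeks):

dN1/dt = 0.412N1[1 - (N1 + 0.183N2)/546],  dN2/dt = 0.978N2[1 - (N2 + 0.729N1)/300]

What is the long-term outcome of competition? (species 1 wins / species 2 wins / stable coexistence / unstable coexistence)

species 1 excludes species 2

Compare the nullcline intercepts: K1/α12 = 546/0.183 = 2980 > K2 = 300; K2/α21 = 300/0.729 = 412 < K1 = 546.
Since the inequalities point opposite ways, species 1 can invade but species 2 cannot.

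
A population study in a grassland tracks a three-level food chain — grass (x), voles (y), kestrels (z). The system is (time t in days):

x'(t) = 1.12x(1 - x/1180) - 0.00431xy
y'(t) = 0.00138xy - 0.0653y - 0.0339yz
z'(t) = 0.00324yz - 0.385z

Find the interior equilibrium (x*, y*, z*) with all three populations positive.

From dz/dt = 0: 0.00324y* = 0.385, so y* = 119.
From dx/dt = 0: 1.12(1 - x*/1180) = 0.00431·119, giving x* = 1180·(1 - 0.457) = 640.
From dy/dt = 0: 0.00138·640 - 0.0653 = 0.0339z*, so z* = 0.818/0.0339 = 24.1.

x* ≈ 640, y* ≈ 119, z* ≈ 24.1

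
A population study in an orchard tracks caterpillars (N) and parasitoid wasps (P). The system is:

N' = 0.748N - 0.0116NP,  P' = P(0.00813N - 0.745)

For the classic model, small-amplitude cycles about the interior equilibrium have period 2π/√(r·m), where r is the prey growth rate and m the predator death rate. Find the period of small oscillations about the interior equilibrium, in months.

Here r = 0.748 and m = 0.745, so r·m = 0.557.
ω = √0.557 = 0.746 per month, hence T = 2π/ω ≈ 8.42 months.

T ≈ 8.42 months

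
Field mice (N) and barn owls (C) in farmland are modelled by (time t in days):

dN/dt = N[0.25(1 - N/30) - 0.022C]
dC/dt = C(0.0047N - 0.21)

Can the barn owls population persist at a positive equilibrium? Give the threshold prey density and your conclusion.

Threshold N = 44.7; K < 44.7, so no, the predator goes extinct.

The predator equation gives dC/dt > 0 only when N > 0.21/0.0047 = 44.7.
Without the predator, N → K = 30. Since 30 < 44.7, the predator cannot invade.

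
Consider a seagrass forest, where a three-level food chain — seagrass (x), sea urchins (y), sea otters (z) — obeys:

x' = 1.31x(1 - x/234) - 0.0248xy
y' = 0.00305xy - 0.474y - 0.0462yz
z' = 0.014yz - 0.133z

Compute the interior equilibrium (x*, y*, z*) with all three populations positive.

x* ≈ 192, y* ≈ 9.5, z* ≈ 2.41

From dz/dt = 0: 0.014y* = 0.133, so y* = 9.5.
From dx/dt = 0: 1.31(1 - x*/234) = 0.0248·9.5, giving x* = 234·(1 - 0.18) = 192.
From dy/dt = 0: 0.00305·192 - 0.474 = 0.0462z*, so z* = 0.111/0.0462 = 2.41.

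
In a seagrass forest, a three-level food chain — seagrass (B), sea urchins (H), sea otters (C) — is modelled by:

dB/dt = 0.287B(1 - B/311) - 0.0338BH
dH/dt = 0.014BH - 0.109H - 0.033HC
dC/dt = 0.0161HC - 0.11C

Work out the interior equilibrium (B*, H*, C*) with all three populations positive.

From dC/dt = 0: 0.0161H* = 0.11, so H* = 6.83.
From dB/dt = 0: 0.287(1 - B*/311) = 0.0338·6.83, giving B* = 311·(1 - 0.805) = 60.8.
From dH/dt = 0: 0.014·60.8 - 0.109 = 0.033C*, so C* = 0.742/0.033 = 22.5.

B* ≈ 60.8, H* ≈ 6.83, C* ≈ 22.5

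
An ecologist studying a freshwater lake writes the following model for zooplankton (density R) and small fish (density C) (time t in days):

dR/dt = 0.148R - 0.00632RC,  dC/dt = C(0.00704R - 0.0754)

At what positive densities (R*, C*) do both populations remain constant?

R* ≈ 10.7, C* ≈ 23.4

Set dC/dt = 0 with C > 0: 0.00704R - 0.0754 = 0, so R* = 0.0754/0.00704 = 10.7.
Set dR/dt = 0 with R > 0: 0.148 - 0.00632C = 0, so C* = 0.148/0.00632 = 23.4.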